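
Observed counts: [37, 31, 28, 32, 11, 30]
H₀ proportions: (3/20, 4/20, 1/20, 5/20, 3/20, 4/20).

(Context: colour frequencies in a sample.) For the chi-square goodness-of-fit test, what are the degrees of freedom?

df = k − 1 = 6 − 1 = 5

degrees of freedom = 5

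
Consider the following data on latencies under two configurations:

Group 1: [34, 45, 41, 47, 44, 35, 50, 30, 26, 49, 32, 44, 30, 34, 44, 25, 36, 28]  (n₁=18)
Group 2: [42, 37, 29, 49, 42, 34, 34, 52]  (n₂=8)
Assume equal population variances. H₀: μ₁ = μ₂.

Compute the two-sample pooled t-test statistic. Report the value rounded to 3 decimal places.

x̄₁=37.444, s₁=8.147, n₁=18
x̄₂=39.875, s₂=7.882, n₂=8
s_p² = [17·8.147² + 7·7.882²]/24 = 65.1383
SE = √(s_p²·(1/18+1/8)) = 3.4294
t = (37.444−39.875)/3.4294 = -0.7087
df = 24

test statistic = -0.709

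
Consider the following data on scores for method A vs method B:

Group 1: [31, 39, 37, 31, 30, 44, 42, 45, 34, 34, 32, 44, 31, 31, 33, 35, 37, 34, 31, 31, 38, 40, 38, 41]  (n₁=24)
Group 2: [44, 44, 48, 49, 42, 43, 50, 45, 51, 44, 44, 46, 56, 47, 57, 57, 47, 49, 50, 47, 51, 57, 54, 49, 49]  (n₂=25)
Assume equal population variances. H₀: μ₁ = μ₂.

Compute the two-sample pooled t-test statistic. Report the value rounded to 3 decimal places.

test statistic = -9.613

x̄₁=35.958, s₁=4.796, n₁=24
x̄₂=48.800, s₂=4.555, n₂=25
s_p² = [23·4.796² + 24·4.555²]/47 = 21.8502
SE = √(s_p²·(1/24+1/25)) = 1.3358
t = (35.958−48.800)/1.3358 = -9.6133
df = 47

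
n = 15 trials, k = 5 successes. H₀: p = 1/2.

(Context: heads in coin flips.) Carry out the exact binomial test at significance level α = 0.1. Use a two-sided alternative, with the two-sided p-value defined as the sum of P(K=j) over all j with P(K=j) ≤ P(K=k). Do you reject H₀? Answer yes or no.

Exact binomial: n=15, k=5, p₀=1/2=0.5000
P(X=j) = C(n,j)·p₀^j·(1−p₀)^(n−j); p = Σ P(X=j) over j with P(X=j) ≤ P(X=5)
p-value (two-sided) = 0.30176
At α=0.1: p ≥ α → fail to reject H₀

reject H₀: no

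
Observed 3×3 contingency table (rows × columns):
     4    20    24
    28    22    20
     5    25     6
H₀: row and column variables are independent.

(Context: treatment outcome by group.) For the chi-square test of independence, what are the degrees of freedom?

degrees of freedom = 4

df = (r−1)(c−1) = (3−1)·(3−1) = 4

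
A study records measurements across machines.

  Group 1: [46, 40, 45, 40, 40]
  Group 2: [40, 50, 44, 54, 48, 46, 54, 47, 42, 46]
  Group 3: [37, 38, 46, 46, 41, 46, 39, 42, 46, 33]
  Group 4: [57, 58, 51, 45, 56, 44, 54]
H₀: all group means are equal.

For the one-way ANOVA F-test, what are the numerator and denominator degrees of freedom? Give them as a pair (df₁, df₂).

degrees of freedom = [3, 28]

k = 4 groups, N = 32 total
df = (k−1, N−k) = (4−1, 32−4) = (3, 28)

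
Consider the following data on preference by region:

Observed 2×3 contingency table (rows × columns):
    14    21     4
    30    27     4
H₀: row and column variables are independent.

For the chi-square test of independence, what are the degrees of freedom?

degrees of freedom = 2

df = (r−1)(c−1) = (2−1)·(3−1) = 2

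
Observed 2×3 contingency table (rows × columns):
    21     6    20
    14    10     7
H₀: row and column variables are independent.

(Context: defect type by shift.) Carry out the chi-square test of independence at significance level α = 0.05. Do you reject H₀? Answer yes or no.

reject H₀: no

Row totals [47, 31], col totals [35, 16, 27], n=78
χ² = (21−21.09)²/21.09 + (6−9.64)²/9.64 + (20−16.27)²/16.27 + (14−13.91)²/13.91 + (10−6.36)²/6.36 + (7−10.73)²/10.73 = 5.6134
df = 2
p-value (upper-tail) = 0.06040
At α=0.05: p ≥ α → fail to reject H₀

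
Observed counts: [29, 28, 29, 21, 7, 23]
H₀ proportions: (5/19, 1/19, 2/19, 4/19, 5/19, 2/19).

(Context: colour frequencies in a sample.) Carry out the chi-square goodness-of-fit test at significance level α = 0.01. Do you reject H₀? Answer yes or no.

reject H₀: yes

n = 137; E_i = n·p_i = [36.05, 7.21, 14.42, 28.84, 36.05, 14.42]
χ² = (29−36.05)²/36.05 + (28−7.21)²/7.21 + (29−14.42)²/14.42 + (21−28.84)²/28.84 + (7−36.05)²/36.05 + (23−14.42)²/14.42 = 106.7062
df = 5
p-value (upper-tail) = 0.00000
At α=0.01: p < α → reject H₀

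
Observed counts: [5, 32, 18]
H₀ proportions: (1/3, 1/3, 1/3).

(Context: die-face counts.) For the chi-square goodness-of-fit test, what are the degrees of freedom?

degrees of freedom = 2

df = k − 1 = 3 − 1 = 2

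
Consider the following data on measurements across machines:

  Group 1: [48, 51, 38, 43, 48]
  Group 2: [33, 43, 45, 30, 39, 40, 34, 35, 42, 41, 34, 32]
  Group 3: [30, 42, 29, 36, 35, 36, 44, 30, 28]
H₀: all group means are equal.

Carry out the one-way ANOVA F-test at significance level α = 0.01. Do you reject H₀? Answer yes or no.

Group means [45.60, 37.33, 34.44], grand mean 37.923
SSB = Σnᵢ(x̄ᵢ−x̄)² = 407.757; SSW = ΣΣ(x−x̄ᵢ)² = 634.089
MSB = 407.757/2 = 203.8786; MSW = 634.089/23 = 27.5691
F = MSB/MSW = 7.3952
df = (2, 23)
p-value (upper-tail) = 0.00331
At α=0.01: p < α → reject H₀

reject H₀: yes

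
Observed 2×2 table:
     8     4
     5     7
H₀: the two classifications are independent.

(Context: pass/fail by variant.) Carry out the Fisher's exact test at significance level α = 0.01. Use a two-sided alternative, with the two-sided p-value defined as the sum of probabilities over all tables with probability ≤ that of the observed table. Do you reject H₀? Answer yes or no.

reject H₀: no

Margins: r₁=12, r₂=12, c₁=13, c₂=11, n=24
p_obs = C(12,8)·C(12,5)/C(24,13); sum pmf over tables with pmf ≤ p_obs
p-value (two-sided) = 0.41365
At α=0.01: p ≥ α → fail to reject H₀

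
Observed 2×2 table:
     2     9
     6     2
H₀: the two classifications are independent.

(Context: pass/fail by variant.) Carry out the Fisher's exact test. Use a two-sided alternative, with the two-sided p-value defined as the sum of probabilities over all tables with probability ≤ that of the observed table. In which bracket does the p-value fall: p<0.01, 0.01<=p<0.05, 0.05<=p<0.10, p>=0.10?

p-value bracket: 0.01<=p<0.05

Margins: r₁=11, r₂=8, c₁=8, c₂=11, n=19
p_obs = C(11,2)·C(8,6)/C(19,8); sum pmf over tables with pmf ≤ p_obs
p-value (two-sided) = 0.02374
→ bracket: 0.01<=p<0.05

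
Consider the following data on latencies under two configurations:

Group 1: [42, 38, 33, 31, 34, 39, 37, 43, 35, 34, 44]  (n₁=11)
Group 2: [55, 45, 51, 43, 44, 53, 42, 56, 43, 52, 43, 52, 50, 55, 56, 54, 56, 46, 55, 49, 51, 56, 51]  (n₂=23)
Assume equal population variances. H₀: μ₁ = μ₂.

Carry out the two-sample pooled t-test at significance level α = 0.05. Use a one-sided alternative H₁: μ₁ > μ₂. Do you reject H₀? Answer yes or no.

reject H₀: no

x̄₁=37.273, s₁=4.338, n₁=11
x̄₂=50.348, s₂=4.960, n₂=23
s_p² = [10·4.338² + 22·4.960²]/32 = 22.7937
SE = √(s_p²·(1/11+1/23)) = 1.7502
t = (37.273−50.348)/1.7502 = -7.4706
df = 32
p-value (one-sided, H₁ greater) = 1.00000
At α=0.05: p ≥ α → fail to reject H₀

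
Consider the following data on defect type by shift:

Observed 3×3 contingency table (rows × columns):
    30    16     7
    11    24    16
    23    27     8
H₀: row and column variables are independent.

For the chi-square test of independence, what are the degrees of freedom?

df = (r−1)(c−1) = (3−1)·(3−1) = 4

degrees of freedom = 4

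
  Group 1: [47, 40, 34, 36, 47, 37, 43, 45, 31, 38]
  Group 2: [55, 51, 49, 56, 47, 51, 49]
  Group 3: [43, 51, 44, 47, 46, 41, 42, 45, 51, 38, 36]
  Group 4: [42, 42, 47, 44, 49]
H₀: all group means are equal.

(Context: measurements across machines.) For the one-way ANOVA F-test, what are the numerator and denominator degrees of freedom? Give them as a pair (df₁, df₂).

k = 4 groups, N = 33 total
df = (k−1, N−k) = (4−1, 33−4) = (3, 29)

degrees of freedom = [3, 29]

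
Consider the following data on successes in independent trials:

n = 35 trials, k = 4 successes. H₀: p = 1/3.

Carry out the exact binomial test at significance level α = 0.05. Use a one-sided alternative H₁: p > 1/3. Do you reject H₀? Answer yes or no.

reject H₀: no

Exact binomial: n=35, k=4, p₀=1/3=0.3333
P(X≥4) from Σ C(n,i)·p₀^i·(1−p₀)^(n−i)
p-value (one-sided, H₁ greater) = 0.99932
At α=0.05: p ≥ α → fail to reject H₀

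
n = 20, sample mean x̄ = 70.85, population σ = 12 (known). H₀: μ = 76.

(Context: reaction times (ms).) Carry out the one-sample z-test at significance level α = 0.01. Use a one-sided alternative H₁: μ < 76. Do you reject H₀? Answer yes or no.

reject H₀: no

SE = σ/√n = 12/√20 = 2.6833
z = (x̄−μ₀)/SE = (70.85−76)/2.6833 = -1.9193
p-value (one-sided, H₁ less) = 0.02747
At α=0.01: p ≥ α → fail to reject H₀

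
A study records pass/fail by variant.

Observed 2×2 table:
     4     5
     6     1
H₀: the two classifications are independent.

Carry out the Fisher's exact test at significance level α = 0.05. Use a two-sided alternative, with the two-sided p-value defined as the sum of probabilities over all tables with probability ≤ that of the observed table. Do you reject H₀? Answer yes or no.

Margins: r₁=9, r₂=7, c₁=10, c₂=6, n=16
p_obs = C(9,4)·C(7,6)/C(16,10); sum pmf over tables with pmf ≤ p_obs
p-value (two-sided) = 0.14510
At α=0.05: p ≥ α → fail to reject H₀

reject H₀: no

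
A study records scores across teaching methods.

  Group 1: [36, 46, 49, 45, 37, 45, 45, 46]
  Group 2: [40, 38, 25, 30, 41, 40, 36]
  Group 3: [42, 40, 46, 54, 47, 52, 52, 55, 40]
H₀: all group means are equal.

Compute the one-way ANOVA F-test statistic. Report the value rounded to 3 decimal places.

Group means [43.62, 35.71, 47.56], grand mean 42.792
SSB = Σnᵢ(x̄ᵢ−x̄)² = 560.433; SSW = ΣΣ(x−x̄ᵢ)² = 649.526
MSB = 560.433/2 = 280.2163; MSW = 649.526/21 = 30.9298
F = MSB/MSW = 9.0598
df = (2, 21)

test statistic = 9.060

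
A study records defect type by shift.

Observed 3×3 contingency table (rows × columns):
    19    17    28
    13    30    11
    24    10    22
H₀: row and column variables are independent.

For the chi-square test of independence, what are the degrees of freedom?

degrees of freedom = 4

df = (r−1)(c−1) = (3−1)·(3−1) = 4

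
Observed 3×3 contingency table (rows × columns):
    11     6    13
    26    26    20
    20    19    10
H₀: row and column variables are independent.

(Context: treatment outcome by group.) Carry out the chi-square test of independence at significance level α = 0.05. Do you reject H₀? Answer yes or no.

reject H₀: no

Row totals [30, 72, 49], col totals [57, 51, 43], n=151
χ² = (11−11.32)²/11.32 + (6−10.13)²/10.13 + (13−8.54)²/8.54 + (26−27.18)²/27.18 + (26−24.32)²/24.32 + (20−20.50)²/20.50 + (20−18.50)²/18.50 + (19−16.55)²/16.55 + (10−13.95)²/13.95 = 5.8050
df = 4
p-value (upper-tail) = 0.21420
At α=0.05: p ≥ α → fail to reject H₀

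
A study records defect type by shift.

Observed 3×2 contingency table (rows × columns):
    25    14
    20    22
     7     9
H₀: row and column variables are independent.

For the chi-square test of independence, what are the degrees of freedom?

df = (r−1)(c−1) = (3−1)·(2−1) = 2

degrees of freedom = 2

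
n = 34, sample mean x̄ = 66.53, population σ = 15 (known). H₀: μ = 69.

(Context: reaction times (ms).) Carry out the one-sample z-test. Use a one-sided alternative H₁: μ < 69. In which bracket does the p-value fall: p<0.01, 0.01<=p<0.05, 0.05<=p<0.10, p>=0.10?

p-value bracket: p>=0.10

SE = σ/√n = 15/√34 = 2.5725
z = (x̄−μ₀)/SE = (66.53−69)/2.5725 = -0.9602
p-value (one-sided, H₁ less) = 0.16849
→ bracket: p>=0.10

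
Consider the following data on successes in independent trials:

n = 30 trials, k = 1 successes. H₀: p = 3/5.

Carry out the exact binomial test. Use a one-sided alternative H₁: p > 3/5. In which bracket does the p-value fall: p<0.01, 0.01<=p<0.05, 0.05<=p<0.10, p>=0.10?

Exact binomial: n=30, k=1, p₀=3/5=0.6000
P(X≥1) from Σ C(n,i)·p₀^i·(1−p₀)^(n−i)
p-value (one-sided, H₁ greater) = 1.00000
→ bracket: p>=0.10

p-value bracket: p>=0.10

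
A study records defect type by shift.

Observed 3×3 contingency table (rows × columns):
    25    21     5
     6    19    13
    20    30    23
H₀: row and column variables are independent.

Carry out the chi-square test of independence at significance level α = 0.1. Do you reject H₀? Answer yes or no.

Row totals [51, 38, 73], col totals [51, 70, 41], n=162
χ² = (25−16.06)²/16.06 + (21−22.04)²/22.04 + (5−12.91)²/12.91 + (6−11.96)²/11.96 + (19−16.42)²/16.42 + (13−9.62)²/9.62 + (20−22.98)²/22.98 + (30−31.54)²/31.54 + (23−18.48)²/18.48 = 16.0139
df = 4
p-value (upper-tail) = 0.00300
At α=0.1: p < α → reject H₀

reject H₀: yes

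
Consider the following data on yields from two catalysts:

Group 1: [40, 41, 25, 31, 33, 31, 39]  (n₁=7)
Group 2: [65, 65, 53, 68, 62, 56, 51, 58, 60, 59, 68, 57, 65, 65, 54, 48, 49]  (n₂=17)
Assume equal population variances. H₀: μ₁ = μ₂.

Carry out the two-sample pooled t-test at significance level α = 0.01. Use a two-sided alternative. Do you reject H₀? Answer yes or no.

reject H₀: yes

x̄₁=34.286, s₁=5.908, n₁=7
x̄₂=59.000, s₂=6.500, n₂=17
s_p² = [6·5.908² + 16·6.500²]/22 = 40.2468
SE = √(s_p²·(1/7+1/17)) = 2.8490
t = (34.286−59.000)/2.8490 = -8.6746
df = 22
p-value (two-sided) = 0.00000
At α=0.01: p < α → reject H₀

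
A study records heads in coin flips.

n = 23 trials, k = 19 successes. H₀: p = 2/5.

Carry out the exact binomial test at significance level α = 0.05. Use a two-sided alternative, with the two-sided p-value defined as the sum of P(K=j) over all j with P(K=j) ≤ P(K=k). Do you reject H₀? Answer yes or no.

reject H₀: yes

Exact binomial: n=23, k=19, p₀=2/5=0.4000
P(X=j) = C(n,j)·p₀^j·(1−p₀)^(n−j); p = Σ P(X=j) over j with P(X=j) ≤ P(X=19)
p-value (two-sided) = 0.00004
At α=0.05: p < α → reject H₀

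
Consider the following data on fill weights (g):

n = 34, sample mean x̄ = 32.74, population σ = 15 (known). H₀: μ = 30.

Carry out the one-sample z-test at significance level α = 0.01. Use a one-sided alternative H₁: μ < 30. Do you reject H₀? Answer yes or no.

reject H₀: no

SE = σ/√n = 15/√34 = 2.5725
z = (x̄−μ₀)/SE = (32.74−30)/2.5725 = 1.0651
p-value (one-sided, H₁ less) = 0.85659
At α=0.01: p ≥ α → fail to reject H₀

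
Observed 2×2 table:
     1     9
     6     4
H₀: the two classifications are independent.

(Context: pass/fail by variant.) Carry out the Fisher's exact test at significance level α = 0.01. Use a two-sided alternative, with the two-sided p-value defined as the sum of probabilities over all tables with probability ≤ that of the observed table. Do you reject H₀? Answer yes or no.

reject H₀: no

Margins: r₁=10, r₂=10, c₁=7, c₂=13, n=20
p_obs = C(10,1)·C(10,6)/C(20,7); sum pmf over tables with pmf ≤ p_obs
p-value (two-sided) = 0.05728
At α=0.01: p ≥ α → fail to reject H₀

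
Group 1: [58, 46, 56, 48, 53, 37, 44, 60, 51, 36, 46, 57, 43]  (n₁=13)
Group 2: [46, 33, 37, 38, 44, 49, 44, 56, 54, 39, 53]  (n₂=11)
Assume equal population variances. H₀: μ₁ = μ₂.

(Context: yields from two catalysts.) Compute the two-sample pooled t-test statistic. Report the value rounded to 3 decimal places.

test statistic = 1.276

x̄₁=48.846, s₁=7.787, n₁=13
x̄₂=44.818, s₂=7.600, n₂=11
s_p² = [12·7.787² + 10·7.600²]/22 = 59.3331
SE = √(s_p²·(1/13+1/11)) = 3.1556
t = (48.846−44.818)/3.1556 = 1.2764
df = 22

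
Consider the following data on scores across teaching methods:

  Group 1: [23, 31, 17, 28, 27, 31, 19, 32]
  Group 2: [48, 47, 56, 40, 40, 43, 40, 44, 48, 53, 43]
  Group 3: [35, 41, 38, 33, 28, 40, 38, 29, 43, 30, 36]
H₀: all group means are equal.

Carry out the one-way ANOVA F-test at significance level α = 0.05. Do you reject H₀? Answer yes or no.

reject H₀: yes

Group means [26.00, 45.64, 35.55], grand mean 36.700
SSB = Σnᵢ(x̄ᵢ−x̄)² = 1809.027; SSW = ΣΣ(x−x̄ᵢ)² = 771.273
MSB = 1809.027/2 = 904.5136; MSW = 771.273/27 = 28.5657
F = MSB/MSW = 31.6644
df = (2, 27)
p-value (upper-tail) = 0.00000
At α=0.05: p < α → reject H₀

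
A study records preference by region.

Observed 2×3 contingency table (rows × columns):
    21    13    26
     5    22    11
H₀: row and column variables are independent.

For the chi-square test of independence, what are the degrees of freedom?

degrees of freedom = 2

df = (r−1)(c−1) = (2−1)·(3−1) = 2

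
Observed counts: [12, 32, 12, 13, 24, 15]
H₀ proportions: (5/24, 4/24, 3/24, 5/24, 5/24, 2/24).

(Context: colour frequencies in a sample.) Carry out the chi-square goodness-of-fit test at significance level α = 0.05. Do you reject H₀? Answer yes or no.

reject H₀: yes

n = 108; E_i = n·p_i = [22.50, 18.00, 13.50, 22.50, 22.50, 9.00]
χ² = (12−22.50)²/22.50 + (32−18.00)²/18.00 + (12−13.50)²/13.50 + (13−22.50)²/22.50 + (24−22.50)²/22.50 + (15−9.00)²/9.00 = 24.0667
df = 5
p-value (upper-tail) = 0.00021
At α=0.05: p < α → reject H₀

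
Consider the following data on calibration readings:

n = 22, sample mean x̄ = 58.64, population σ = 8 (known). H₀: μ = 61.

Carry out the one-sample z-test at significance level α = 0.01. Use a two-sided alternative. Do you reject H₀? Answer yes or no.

reject H₀: no

SE = σ/√n = 8/√22 = 1.7056
z = (x̄−μ₀)/SE = (58.64−61)/1.7056 = -1.3837
p-value (two-sided) = 0.16646
At α=0.01: p ≥ α → fail to reject H₀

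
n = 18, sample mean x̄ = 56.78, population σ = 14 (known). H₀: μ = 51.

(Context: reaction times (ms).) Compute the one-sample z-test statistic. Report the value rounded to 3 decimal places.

SE = σ/√n = 14/√18 = 3.2998
z = (x̄−μ₀)/SE = (56.78−51)/3.2998 = 1.7516

test statistic = 1.752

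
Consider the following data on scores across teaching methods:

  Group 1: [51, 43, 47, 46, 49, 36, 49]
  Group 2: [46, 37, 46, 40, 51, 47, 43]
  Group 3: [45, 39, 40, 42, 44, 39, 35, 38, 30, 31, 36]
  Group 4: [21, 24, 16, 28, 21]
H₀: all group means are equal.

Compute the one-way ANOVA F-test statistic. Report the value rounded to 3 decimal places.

Group means [45.86, 44.29, 38.09, 22.00], grand mean 38.667
SSB = Σnᵢ(x̄ᵢ−x̄)² = 1975.472; SSW = ΣΣ(x−x̄ᵢ)² = 595.195
MSB = 1975.472/3 = 658.4906; MSW = 595.195/26 = 22.8921
F = MSB/MSW = 28.7650
df = (3, 26)

test statistic = 28.765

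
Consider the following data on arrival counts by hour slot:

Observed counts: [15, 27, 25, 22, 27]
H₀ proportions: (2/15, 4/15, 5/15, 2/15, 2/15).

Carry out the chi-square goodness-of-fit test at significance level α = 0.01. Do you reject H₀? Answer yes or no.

n = 116; E_i = n·p_i = [15.47, 30.93, 38.67, 15.47, 15.47]
χ² = (15−15.47)²/15.47 + (27−30.93)²/30.93 + (25−38.67)²/38.67 + (22−15.47)²/15.47 + (27−15.47)²/15.47 = 16.7047
df = 4
p-value (upper-tail) = 0.00221
At α=0.01: p < α → reject H₀

reject H₀: yes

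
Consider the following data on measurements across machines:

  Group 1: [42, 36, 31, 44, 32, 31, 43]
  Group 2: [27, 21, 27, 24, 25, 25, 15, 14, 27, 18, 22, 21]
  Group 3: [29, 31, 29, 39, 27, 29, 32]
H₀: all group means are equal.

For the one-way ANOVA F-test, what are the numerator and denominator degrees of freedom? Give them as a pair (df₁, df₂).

k = 3 groups, N = 26 total
df = (k−1, N−k) = (3−1, 26−3) = (2, 23)

degrees of freedom = [2, 23]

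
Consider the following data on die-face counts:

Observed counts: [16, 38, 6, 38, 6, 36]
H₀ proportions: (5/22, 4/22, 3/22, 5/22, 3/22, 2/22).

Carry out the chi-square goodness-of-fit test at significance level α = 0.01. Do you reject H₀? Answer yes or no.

n = 140; E_i = n·p_i = [31.82, 25.45, 19.09, 31.82, 19.09, 12.73]
χ² = (16−31.82)²/31.82 + (38−25.45)²/25.45 + (6−19.09)²/19.09 + (38−31.82)²/31.82 + (6−19.09)²/19.09 + (36−12.73)²/12.73 = 75.7571
df = 5
p-value (upper-tail) = 0.00000
At α=0.01: p < α → reject H₀

reject H₀: yes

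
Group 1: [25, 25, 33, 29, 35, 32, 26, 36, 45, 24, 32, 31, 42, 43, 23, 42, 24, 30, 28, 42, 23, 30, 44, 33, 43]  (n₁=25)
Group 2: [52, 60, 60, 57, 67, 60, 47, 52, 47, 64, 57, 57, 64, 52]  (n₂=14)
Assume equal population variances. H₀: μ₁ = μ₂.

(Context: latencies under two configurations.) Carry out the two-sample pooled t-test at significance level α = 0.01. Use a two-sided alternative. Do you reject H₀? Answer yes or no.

x̄₁=32.800, s₁=7.427, n₁=25
x̄₂=56.857, s₂=6.200, n₂=14
s_p² = [24·7.427² + 13·6.200²]/37 = 49.2896
SE = √(s_p²·(1/25+1/14)) = 2.3436
t = (32.800−56.857)/2.3436 = -10.2652
df = 37
p-value (two-sided) = 0.00000
At α=0.01: p < α → reject H₀

reject H₀: yes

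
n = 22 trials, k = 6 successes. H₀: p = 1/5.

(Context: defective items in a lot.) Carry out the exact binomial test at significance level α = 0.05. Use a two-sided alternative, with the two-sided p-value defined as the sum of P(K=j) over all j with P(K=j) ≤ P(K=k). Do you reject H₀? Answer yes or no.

reject H₀: no

Exact binomial: n=22, k=6, p₀=1/5=0.2000
P(X=j) = C(n,j)·p₀^j·(1−p₀)^(n−j); p = Σ P(X=j) over j with P(X=j) ≤ P(X=6)
p-value (two-sided) = 0.42185
At α=0.05: p ≥ α → fail to reject H₀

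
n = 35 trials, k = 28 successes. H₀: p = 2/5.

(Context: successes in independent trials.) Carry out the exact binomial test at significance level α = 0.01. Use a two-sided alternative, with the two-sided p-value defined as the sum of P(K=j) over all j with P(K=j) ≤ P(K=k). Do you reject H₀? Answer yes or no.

reject H₀: yes

Exact binomial: n=35, k=28, p₀=2/5=0.4000
P(X=j) = C(n,j)·p₀^j·(1−p₀)^(n−j); p = Σ P(X=j) over j with P(X=j) ≤ P(X=28)
p-value (two-sided) = 0.00000
At α=0.01: p < α → reject H₀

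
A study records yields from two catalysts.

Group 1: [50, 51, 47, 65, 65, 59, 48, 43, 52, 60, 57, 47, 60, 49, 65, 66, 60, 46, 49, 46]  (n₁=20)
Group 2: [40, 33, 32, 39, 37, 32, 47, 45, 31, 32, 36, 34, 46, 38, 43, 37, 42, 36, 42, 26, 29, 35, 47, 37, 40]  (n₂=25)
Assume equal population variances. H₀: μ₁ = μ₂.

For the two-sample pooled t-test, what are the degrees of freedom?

degrees of freedom = 43

df = n₁ + n₂ − 2 = 20 + 25 − 2 = 43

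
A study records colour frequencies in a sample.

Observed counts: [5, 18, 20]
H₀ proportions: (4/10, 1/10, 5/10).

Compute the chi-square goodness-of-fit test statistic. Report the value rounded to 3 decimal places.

n = 43; E_i = n·p_i = [17.20, 4.30, 21.50]
χ² = (5−17.20)²/17.20 + (18−4.30)²/4.30 + (20−21.50)²/21.50 = 52.4070
df = 2

test statistic = 52.407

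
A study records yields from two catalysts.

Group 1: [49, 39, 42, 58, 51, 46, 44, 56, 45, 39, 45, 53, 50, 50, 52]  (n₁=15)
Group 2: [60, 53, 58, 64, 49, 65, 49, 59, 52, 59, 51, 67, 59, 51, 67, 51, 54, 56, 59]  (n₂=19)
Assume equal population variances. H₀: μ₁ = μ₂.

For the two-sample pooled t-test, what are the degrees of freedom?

df = n₁ + n₂ − 2 = 15 + 19 − 2 = 32

degrees of freedom = 32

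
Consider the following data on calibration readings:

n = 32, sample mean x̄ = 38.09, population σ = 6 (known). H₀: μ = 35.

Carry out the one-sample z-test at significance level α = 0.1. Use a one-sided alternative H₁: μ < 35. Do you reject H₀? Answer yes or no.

reject H₀: no

SE = σ/√n = 6/√32 = 1.0607
z = (x̄−μ₀)/SE = (38.09−35)/1.0607 = 2.9133
p-value (one-sided, H₁ less) = 0.99821
At α=0.1: p ≥ α → fail to reject H₀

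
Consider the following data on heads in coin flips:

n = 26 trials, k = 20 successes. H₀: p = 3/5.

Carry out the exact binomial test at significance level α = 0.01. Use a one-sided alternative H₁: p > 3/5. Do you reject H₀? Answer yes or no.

reject H₀: no

Exact binomial: n=26, k=20, p₀=3/5=0.6000
P(X≥20) from Σ C(n,i)·p₀^i·(1−p₀)^(n−i)
p-value (one-sided, H₁ greater) = 0.05588
At α=0.01: p ≥ α → fail to reject H₀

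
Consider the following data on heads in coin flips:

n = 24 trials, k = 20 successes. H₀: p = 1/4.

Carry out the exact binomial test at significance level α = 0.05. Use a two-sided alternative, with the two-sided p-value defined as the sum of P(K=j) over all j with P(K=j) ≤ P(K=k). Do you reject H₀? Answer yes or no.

reject H₀: yes

Exact binomial: n=24, k=20, p₀=1/4=0.2500
P(X=j) = C(n,j)·p₀^j·(1−p₀)^(n−j); p = Σ P(X=j) over j with P(X=j) ≤ P(X=20)
p-value (two-sided) = 0.00000
At α=0.05: p < α → reject H₀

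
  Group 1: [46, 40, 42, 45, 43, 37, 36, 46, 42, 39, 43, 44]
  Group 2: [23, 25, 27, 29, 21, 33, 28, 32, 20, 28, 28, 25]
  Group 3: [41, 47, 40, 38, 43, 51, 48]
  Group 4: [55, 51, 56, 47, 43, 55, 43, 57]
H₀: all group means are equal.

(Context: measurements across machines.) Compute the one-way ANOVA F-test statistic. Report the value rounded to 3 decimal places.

test statistic = 56.679

Group means [41.92, 26.58, 44.00, 50.88], grand mean 39.410
SSB = Σnᵢ(x̄ᵢ−x̄)² = 3248.728; SSW = ΣΣ(x−x̄ᵢ)² = 668.708
MSB = 3248.728/3 = 1082.9092; MSW = 668.708/35 = 19.1060
F = MSB/MSW = 56.6792
df = (3, 35)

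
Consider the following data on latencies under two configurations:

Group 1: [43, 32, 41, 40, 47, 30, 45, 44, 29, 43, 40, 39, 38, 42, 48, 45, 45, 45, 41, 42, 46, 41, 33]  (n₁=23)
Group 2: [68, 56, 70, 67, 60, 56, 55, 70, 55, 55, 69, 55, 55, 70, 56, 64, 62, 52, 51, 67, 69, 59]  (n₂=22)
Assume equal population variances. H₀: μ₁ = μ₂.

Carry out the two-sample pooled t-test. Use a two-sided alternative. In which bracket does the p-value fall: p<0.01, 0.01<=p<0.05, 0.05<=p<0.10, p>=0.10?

p-value bracket: p<0.01

x̄₁=40.826, s₁=5.297, n₁=23
x̄₂=60.955, s₂=6.701, n₂=22
s_p² = [22·5.297² + 21·6.701²]/43 = 36.2851
SE = √(s_p²·(1/23+1/22)) = 1.7964
t = (40.826−60.955)/1.7964 = -11.2051
df = 43
p-value (two-sided) = 0.00000
→ bracket: p<0.01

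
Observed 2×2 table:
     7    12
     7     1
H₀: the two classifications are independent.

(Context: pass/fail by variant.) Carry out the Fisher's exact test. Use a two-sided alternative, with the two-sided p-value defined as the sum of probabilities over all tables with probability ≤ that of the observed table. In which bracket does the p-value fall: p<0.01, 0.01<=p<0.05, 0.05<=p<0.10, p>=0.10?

Margins: r₁=19, r₂=8, c₁=14, c₂=13, n=27
p_obs = C(19,7)·C(8,7)/C(27,14); sum pmf over tables with pmf ≤ p_obs
p-value (two-sided) = 0.03285
→ bracket: 0.01<=p<0.05

p-value bracket: 0.01<=p<0.05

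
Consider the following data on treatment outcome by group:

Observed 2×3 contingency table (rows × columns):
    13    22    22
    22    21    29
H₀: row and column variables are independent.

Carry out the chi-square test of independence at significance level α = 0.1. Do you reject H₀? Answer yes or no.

Row totals [57, 72], col totals [35, 43, 51], n=129
χ² = (13−15.47)²/15.47 + (22−19.00)²/19.00 + (22−22.53)²/22.53 + (22−19.53)²/19.53 + (21−24.00)²/24.00 + (29−28.47)²/28.47 = 1.5754
df = 2
p-value (upper-tail) = 0.45488
At α=0.1: p ≥ α → fail to reject H₀

reject H₀: no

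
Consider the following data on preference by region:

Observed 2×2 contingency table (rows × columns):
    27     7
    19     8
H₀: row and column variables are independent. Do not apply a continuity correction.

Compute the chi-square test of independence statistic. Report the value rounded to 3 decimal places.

Row totals [34, 27], col totals [46, 15], n=61
χ² = (27−25.64)²/25.64 + (7−8.36)²/8.36 + (19−20.36)²/20.36 + (8−6.64)²/6.64 = 0.6634
df = 1

test statistic = 0.663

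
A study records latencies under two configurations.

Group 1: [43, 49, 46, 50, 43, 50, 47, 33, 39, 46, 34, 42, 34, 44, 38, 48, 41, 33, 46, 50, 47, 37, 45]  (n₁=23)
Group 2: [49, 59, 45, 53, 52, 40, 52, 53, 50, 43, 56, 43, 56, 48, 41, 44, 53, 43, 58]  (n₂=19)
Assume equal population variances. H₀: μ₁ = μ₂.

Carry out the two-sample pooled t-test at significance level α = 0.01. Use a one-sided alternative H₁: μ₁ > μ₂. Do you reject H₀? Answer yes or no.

x̄₁=42.826, s₁=5.702, n₁=23
x̄₂=49.368, s₂=5.955, n₂=19
s_p² = [22·5.702² + 18·5.955²]/40 = 33.8431
SE = √(s_p²·(1/23+1/19)) = 1.8035
t = (42.826−49.368)/1.8035 = -3.6276
df = 40
p-value (one-sided, H₁ greater) = 0.99960
At α=0.01: p ≥ α → fail to reject H₀

reject H₀: no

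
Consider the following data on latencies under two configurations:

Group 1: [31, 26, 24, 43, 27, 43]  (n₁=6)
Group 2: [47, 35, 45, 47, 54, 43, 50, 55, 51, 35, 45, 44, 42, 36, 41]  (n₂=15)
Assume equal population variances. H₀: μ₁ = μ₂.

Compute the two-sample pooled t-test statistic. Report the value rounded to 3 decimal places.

test statistic = -3.656

x̄₁=32.333, s₁=8.571, n₁=6
x̄₂=44.667, s₂=6.321, n₂=15
s_p² = [5·8.571² + 14·6.321²]/19 = 48.7719
SE = √(s_p²·(1/6+1/15)) = 3.3734
t = (32.333−44.667)/3.3734 = -3.6560
df = 19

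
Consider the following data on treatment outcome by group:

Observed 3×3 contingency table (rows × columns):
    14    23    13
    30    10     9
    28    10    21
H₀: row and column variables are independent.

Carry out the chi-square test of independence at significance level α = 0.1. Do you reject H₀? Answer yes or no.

reject H₀: yes

Row totals [50, 49, 59], col totals [72, 43, 43], n=158
χ² = (14−22.78)²/22.78 + (23−13.61)²/13.61 + (13−13.61)²/13.61 + (30−22.33)²/22.33 + (10−13.34)²/13.34 + (9−13.34)²/13.34 + (28−26.89)²/26.89 + (10−16.06)²/16.06 + (21−16.06)²/16.06 = 18.6287
df = 4
p-value (upper-tail) = 0.00093
At α=0.1: p < α → reject H₀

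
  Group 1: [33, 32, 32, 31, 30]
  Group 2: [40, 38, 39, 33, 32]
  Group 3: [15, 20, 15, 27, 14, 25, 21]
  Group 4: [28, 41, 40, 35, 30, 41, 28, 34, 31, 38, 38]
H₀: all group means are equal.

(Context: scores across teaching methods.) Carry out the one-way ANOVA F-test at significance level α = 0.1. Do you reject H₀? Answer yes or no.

Group means [31.60, 36.40, 19.57, 34.91], grand mean 30.750
SSB = Σnᵢ(x̄ᵢ−x̄)² = 1228.227; SSW = ΣΣ(x−x̄ᵢ)² = 473.023
MSB = 1228.227/3 = 409.4089; MSW = 473.023/24 = 19.7093
F = MSB/MSW = 20.7724
df = (3, 24)
p-value (upper-tail) = 0.00000
At α=0.1: p < α → reject H₀

reject H₀: yes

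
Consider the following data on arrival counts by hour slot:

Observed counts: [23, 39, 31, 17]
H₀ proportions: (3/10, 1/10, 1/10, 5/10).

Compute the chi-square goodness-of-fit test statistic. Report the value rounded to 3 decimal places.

n = 110; E_i = n·p_i = [33.00, 11.00, 11.00, 55.00]
χ² = (23−33.00)²/33.00 + (39−11.00)²/11.00 + (31−11.00)²/11.00 + (17−55.00)²/55.00 = 136.9212
df = 3

test statistic = 136.921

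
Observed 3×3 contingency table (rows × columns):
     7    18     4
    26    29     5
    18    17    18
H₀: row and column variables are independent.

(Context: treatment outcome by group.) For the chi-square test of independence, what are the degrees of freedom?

df = (r−1)(c−1) = (3−1)·(3−1) = 4

degrees of freedom = 4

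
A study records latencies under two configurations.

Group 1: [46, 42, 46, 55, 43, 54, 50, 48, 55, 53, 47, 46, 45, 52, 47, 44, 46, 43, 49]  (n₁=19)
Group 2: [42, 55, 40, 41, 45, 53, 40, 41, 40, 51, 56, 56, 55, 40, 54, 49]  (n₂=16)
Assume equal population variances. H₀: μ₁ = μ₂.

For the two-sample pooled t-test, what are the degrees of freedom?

degrees of freedom = 33

df = n₁ + n₂ − 2 = 19 + 16 − 2 = 33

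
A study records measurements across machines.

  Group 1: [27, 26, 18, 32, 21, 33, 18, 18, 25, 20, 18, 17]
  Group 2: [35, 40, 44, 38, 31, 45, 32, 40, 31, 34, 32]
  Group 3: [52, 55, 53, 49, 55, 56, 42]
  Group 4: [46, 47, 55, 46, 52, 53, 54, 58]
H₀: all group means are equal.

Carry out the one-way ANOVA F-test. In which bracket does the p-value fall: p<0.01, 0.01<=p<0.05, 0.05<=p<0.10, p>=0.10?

Group means [22.75, 36.55, 51.71, 51.38], grand mean 38.105
SSB = Σnᵢ(x̄ᵢ−x̄)² = 5561.298; SSW = ΣΣ(x−x̄ᵢ)² = 910.281
MSB = 5561.298/3 = 1853.7660; MSW = 910.281/34 = 26.7730
F = MSB/MSW = 69.2402
df = (3, 34)
p-value (upper-tail) = 0.00000
→ bracket: p<0.01

p-value bracket: p<0.01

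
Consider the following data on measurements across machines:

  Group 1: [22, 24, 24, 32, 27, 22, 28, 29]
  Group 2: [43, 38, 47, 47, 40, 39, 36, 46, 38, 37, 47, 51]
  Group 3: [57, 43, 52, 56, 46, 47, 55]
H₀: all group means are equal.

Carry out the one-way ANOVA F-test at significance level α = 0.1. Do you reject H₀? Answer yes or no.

Group means [26.00, 42.42, 50.86], grand mean 39.741
SSB = Σnᵢ(x̄ᵢ−x̄)² = 2461.411; SSW = ΣΣ(x−x̄ᵢ)² = 549.774
MSB = 2461.411/2 = 1230.7057; MSW = 549.774/24 = 22.9072
F = MSB/MSW = 53.7256
df = (2, 24)
p-value (upper-tail) = 0.00000
At α=0.1: p < α → reject H₀

reject H₀: yes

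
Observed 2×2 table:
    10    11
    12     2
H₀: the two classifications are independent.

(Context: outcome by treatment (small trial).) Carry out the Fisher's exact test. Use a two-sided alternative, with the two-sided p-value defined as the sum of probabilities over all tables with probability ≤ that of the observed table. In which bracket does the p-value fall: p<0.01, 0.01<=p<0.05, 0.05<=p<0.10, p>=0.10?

p-value bracket: 0.01<=p<0.05

Margins: r₁=21, r₂=14, c₁=22, c₂=13, n=35
p_obs = C(21,10)·C(14,12)/C(35,22); sum pmf over tables with pmf ≤ p_obs
p-value (two-sided) = 0.03374
→ bracket: 0.01<=p<0.05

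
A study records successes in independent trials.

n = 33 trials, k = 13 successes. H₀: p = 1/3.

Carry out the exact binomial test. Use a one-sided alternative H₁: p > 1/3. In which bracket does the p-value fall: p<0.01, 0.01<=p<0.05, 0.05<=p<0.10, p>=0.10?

Exact binomial: n=33, k=13, p₀=1/3=0.3333
P(X≥13) from Σ C(n,i)·p₀^i·(1−p₀)^(n−i)
p-value (one-sided, H₁ greater) = 0.28524
→ bracket: p>=0.10

p-value bracket: p>=0.10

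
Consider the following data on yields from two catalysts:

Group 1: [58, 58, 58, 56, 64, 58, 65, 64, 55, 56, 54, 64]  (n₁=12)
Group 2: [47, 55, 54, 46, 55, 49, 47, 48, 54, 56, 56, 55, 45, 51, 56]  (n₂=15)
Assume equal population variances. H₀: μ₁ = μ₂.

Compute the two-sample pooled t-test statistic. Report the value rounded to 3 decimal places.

test statistic = 4.794

x̄₁=59.167, s₁=3.973, n₁=12
x̄₂=51.600, s₂=4.154, n₂=15
s_p² = [11·3.973² + 14·4.154²]/25 = 16.6107
SE = √(s_p²·(1/12+1/15)) = 1.5785
t = (59.167−51.600)/1.5785 = 4.7936
df = 25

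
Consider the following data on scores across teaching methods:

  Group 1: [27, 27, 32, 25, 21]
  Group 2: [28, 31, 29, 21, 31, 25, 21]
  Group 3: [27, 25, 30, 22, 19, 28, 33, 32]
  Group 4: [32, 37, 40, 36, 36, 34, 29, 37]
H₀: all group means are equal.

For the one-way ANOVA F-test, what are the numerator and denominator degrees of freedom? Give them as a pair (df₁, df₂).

k = 4 groups, N = 28 total
df = (k−1, N−k) = (4−1, 28−4) = (3, 24)

degrees of freedom = [3, 24]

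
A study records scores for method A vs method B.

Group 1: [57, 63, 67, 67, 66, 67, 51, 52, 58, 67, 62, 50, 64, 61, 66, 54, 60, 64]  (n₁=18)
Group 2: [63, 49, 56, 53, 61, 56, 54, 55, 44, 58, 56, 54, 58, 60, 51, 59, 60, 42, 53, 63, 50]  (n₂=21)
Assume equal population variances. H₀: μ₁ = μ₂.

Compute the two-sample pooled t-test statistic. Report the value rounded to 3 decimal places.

x̄₁=60.889, s₁=5.910, n₁=18
x̄₂=55.000, s₂=5.604, n₂=21
s_p² = [17·5.910² + 20·5.604²]/37 = 33.0210
SE = √(s_p²·(1/18+1/21)) = 1.8458
t = (60.889−55.000)/1.8458 = 3.1904
df = 37

test statistic = 3.190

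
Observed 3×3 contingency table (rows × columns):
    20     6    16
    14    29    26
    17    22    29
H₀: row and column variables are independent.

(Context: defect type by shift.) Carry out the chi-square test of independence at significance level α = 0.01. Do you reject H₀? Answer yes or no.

Row totals [42, 69, 68], col totals [51, 57, 71], n=179
χ² = (20−11.97)²/11.97 + (6−13.37)²/13.37 + (16−16.66)²/16.66 + (14−19.66)²/19.66 + (29−21.97)²/21.97 + (26−27.37)²/27.37 + (17−19.37)²/19.37 + (22−21.65)²/21.65 + (29−26.97)²/26.97 = 13.8798
df = 4
p-value (upper-tail) = 0.00769
At α=0.01: p < α → reject H₀

reject H₀: yes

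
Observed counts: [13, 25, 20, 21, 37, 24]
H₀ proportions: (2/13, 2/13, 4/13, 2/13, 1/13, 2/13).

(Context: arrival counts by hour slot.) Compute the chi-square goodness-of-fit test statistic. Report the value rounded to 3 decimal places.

n = 140; E_i = n·p_i = [21.54, 21.54, 43.08, 21.54, 10.77, 21.54]
χ² = (13−21.54)²/21.54 + (25−21.54)²/21.54 + (20−43.08)²/43.08 + (21−21.54)²/21.54 + (37−10.77)²/10.77 + (24−21.54)²/21.54 = 80.4893
df = 5

test statistic = 80.489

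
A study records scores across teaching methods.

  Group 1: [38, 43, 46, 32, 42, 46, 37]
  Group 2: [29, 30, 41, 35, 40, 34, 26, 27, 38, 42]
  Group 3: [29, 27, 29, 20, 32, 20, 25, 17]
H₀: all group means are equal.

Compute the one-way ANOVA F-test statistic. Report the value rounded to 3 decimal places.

test statistic = 15.308

Group means [40.57, 34.20, 24.88], grand mean 33.000
SSB = Σnᵢ(x̄ᵢ−x̄)² = 943.811; SSW = ΣΣ(x−x̄ᵢ)² = 678.189
MSB = 943.811/2 = 471.9054; MSW = 678.189/22 = 30.8268
F = MSB/MSW = 15.3083
df = (2, 22)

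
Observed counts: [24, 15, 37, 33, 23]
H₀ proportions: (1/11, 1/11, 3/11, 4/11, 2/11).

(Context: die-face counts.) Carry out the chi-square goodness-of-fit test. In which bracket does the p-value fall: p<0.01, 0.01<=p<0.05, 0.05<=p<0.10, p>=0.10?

n = 132; E_i = n·p_i = [12.00, 12.00, 36.00, 48.00, 24.00]
χ² = (24−12.00)²/12.00 + (15−12.00)²/12.00 + (37−36.00)²/36.00 + (33−48.00)²/48.00 + (23−24.00)²/24.00 = 17.5069
df = 4
p-value (upper-tail) = 0.00154
→ bracket: p<0.01

p-value bracket: p<0.01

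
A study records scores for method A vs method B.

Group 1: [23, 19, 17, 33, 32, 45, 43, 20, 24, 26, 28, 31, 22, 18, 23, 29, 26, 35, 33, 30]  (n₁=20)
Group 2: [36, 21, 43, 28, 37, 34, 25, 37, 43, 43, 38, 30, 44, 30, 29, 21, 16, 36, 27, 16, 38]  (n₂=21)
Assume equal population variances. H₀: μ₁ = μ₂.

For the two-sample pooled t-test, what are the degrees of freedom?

df = n₁ + n₂ − 2 = 20 + 21 − 2 = 39

degrees of freedom = 39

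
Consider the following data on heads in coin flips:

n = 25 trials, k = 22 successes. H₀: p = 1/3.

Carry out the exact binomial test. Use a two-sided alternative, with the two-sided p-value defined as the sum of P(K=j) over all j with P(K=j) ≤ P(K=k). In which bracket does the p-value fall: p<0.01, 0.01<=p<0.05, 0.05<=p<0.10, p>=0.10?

p-value bracket: p<0.01

Exact binomial: n=25, k=22, p₀=1/3=0.3333
P(X=j) = C(n,j)·p₀^j·(1−p₀)^(n−j); p = Σ P(X=j) over j with P(X=j) ≤ P(X=22)
p-value (two-sided) = 0.00000
→ bracket: p<0.01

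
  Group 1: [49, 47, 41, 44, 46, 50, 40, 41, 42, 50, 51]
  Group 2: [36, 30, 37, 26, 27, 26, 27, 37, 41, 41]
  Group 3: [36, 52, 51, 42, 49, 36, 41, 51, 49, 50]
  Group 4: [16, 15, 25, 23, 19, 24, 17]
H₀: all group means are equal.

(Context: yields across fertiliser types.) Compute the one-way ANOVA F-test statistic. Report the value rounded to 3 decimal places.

test statistic = 43.795

Group means [45.55, 32.80, 45.70, 19.86], grand mean 37.500
SSB = Σnᵢ(x̄ᵢ−x̄)² = 3784.216; SSW = ΣΣ(x−x̄ᵢ)² = 979.284
MSB = 3784.216/3 = 1261.4052; MSW = 979.284/34 = 28.8025
F = MSB/MSW = 43.7950
df = (3, 34)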